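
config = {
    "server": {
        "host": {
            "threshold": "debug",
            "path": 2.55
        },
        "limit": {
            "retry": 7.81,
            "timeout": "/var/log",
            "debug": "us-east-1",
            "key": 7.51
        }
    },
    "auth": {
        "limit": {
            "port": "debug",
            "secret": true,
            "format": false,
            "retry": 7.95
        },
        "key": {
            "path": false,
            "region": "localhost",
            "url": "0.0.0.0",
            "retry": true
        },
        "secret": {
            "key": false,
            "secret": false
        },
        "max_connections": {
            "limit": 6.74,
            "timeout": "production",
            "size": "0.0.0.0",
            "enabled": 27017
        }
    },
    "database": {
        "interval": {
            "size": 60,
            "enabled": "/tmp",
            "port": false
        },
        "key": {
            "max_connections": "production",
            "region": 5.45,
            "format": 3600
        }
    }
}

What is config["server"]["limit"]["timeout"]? "/var/log"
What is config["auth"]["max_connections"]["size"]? "0.0.0.0"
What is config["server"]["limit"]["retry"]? 7.81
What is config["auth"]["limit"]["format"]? False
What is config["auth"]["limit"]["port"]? "debug"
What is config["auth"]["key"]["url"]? "0.0.0.0"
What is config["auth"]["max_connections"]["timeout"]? "production"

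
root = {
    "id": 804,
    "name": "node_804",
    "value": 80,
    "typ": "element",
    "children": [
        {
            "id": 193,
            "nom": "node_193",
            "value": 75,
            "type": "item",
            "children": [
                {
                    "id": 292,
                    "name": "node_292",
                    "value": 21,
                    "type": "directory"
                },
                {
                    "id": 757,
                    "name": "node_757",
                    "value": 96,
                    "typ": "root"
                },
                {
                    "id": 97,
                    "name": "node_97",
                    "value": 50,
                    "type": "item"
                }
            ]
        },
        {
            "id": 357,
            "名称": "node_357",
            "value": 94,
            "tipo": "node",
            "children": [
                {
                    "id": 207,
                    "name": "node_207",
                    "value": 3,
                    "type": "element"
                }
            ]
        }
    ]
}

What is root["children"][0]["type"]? "item"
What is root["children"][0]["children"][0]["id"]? 292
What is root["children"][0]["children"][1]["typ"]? "root"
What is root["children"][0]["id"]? 193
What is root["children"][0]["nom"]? "node_193"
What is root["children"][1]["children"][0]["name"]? "node_207"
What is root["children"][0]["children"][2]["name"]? "node_97"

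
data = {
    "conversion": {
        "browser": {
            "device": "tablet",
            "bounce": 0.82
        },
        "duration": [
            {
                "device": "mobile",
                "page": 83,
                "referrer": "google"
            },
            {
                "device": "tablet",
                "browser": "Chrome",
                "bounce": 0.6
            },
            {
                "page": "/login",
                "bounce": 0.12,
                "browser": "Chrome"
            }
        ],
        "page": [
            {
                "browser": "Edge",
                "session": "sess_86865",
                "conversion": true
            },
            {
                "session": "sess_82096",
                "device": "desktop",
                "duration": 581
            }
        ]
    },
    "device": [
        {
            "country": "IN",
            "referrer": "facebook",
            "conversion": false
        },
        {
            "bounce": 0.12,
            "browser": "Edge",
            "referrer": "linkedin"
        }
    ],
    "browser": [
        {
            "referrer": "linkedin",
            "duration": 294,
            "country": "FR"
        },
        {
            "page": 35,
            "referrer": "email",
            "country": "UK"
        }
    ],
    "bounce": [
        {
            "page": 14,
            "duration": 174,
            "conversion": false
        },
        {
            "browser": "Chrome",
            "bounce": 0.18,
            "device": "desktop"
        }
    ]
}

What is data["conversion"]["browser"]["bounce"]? 0.82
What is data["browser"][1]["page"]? 35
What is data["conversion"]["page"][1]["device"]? "desktop"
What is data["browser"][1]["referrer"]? "email"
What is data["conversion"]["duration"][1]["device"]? "tablet"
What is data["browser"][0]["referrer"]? "linkedin"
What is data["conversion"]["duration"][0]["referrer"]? "google"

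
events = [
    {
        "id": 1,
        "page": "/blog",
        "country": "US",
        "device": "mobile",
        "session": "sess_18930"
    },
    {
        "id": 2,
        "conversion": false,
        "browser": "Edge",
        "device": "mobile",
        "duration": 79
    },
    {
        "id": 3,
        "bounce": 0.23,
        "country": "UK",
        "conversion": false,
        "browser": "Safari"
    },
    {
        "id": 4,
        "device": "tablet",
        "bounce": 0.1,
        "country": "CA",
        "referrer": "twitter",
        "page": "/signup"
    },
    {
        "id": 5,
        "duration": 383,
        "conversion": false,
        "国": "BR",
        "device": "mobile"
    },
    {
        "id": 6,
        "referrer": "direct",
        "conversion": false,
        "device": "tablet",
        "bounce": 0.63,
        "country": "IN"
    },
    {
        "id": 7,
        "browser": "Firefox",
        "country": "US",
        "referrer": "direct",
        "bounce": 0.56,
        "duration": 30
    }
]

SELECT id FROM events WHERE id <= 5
[1, 2, 3, 4, 5]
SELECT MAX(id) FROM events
7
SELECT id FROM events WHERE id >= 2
[2, 3, 4, 5, 6, 7]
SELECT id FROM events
[1, 2, 3, 4, 5, 6, 7]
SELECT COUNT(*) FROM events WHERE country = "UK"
1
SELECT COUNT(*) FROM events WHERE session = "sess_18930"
1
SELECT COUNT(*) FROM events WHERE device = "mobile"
3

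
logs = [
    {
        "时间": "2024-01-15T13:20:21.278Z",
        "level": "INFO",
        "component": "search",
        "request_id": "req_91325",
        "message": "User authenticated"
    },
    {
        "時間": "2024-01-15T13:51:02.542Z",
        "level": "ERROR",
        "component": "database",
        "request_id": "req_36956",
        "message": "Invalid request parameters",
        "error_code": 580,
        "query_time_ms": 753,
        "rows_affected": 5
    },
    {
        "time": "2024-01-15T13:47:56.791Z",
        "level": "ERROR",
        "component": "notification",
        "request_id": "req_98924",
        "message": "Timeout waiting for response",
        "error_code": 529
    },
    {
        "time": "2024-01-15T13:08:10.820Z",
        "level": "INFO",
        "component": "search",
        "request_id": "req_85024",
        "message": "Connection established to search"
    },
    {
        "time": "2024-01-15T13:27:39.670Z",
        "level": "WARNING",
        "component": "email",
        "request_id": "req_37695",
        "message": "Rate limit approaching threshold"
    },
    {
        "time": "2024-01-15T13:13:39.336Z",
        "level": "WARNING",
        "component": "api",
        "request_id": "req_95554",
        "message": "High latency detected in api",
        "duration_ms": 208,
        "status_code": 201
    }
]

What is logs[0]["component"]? "search"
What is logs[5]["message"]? "High latency detected in api"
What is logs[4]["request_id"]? "req_37695"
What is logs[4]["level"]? "WARNING"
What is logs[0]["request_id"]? "req_91325"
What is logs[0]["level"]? "INFO"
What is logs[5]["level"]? "WARNING"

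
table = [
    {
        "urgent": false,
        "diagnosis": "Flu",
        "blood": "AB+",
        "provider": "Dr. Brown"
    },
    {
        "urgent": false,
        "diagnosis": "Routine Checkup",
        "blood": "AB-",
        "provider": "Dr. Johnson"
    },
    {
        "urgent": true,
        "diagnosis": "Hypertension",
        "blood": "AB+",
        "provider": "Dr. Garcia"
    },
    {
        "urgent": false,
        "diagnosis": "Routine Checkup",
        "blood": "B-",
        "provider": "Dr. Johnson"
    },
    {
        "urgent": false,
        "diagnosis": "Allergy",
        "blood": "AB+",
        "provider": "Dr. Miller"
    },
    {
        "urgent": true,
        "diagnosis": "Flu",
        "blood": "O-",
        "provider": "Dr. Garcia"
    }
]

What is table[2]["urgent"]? True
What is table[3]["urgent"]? False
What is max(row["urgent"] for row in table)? True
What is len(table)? 6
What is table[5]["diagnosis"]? "Flu"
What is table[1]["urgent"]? False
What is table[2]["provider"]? "Dr. Garcia"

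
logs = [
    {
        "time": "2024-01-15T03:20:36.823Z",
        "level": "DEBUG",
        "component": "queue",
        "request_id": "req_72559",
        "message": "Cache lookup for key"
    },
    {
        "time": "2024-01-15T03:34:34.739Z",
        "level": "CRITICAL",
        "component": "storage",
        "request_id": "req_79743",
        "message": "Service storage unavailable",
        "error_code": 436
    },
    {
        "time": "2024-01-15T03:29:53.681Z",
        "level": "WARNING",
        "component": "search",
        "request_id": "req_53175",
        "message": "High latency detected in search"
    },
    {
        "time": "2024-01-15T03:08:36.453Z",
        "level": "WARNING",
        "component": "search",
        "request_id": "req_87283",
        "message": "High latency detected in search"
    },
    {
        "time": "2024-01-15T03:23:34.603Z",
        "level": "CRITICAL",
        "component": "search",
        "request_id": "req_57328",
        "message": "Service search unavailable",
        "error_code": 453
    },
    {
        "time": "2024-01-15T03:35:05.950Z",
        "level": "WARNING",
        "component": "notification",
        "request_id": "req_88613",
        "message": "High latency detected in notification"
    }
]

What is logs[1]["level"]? "CRITICAL"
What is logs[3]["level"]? "WARNING"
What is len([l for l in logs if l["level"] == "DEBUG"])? 1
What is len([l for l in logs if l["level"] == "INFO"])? 0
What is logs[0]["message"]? "Cache lookup for key"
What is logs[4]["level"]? "CRITICAL"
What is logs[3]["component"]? "search"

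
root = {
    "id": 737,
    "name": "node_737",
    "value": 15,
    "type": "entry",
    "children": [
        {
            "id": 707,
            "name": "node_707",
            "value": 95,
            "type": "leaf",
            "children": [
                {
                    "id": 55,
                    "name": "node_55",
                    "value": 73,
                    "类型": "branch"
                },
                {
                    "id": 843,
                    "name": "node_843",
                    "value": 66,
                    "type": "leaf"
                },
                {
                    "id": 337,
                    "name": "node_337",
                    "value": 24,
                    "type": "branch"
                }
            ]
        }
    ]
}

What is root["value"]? 15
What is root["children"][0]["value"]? 95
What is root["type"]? "entry"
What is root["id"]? 737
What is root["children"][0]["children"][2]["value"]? 24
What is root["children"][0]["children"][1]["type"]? "leaf"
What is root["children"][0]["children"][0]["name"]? "node_55"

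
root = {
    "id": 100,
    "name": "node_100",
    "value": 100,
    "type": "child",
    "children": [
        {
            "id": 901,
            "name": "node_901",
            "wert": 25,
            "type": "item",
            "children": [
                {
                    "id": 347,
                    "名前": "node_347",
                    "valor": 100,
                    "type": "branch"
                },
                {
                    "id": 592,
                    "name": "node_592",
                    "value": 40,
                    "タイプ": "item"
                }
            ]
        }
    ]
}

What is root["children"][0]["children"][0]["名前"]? "node_347"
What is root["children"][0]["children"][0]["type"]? "branch"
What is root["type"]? "child"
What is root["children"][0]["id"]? 901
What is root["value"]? 100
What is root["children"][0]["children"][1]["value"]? 40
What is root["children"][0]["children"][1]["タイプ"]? "item"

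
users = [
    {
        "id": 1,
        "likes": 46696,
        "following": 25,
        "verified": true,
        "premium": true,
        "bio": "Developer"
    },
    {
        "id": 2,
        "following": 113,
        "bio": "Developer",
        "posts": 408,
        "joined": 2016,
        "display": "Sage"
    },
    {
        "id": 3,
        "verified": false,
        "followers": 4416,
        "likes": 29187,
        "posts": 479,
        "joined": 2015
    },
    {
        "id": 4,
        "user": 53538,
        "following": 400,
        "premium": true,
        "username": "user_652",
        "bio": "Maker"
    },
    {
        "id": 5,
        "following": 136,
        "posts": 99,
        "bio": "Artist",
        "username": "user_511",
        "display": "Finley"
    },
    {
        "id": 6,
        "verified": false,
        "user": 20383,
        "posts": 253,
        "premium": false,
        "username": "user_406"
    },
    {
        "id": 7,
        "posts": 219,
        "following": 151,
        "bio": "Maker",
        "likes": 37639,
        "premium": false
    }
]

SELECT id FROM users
[1, 2, 3, 4, 5, 6, 7]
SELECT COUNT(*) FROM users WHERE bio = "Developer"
2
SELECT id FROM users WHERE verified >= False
[1, 3, 6]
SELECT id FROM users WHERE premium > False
[1, 4]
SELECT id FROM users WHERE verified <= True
[1, 3, 6]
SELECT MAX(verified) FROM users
True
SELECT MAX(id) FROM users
7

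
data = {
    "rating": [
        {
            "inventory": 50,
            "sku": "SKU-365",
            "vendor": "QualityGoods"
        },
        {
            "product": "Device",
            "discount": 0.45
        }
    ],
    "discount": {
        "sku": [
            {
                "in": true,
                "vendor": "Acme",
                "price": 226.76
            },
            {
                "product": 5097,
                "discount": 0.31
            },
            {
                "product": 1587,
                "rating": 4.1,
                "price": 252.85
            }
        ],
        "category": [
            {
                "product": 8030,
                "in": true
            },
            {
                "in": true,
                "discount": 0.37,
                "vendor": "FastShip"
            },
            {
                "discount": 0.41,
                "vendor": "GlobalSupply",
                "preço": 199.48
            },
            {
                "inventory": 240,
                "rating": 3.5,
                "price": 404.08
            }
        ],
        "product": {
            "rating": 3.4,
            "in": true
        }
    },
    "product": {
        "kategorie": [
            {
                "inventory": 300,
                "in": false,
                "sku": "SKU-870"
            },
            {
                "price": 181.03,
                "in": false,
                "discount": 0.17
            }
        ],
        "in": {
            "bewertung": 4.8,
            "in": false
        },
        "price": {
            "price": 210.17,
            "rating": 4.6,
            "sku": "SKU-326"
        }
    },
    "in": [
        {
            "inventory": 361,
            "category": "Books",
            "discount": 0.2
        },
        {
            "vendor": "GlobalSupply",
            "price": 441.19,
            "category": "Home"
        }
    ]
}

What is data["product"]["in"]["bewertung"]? 4.8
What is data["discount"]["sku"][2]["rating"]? 4.1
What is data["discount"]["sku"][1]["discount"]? 0.31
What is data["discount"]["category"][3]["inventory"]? 240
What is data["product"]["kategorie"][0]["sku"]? "SKU-870"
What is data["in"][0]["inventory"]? 361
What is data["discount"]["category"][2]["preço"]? 199.48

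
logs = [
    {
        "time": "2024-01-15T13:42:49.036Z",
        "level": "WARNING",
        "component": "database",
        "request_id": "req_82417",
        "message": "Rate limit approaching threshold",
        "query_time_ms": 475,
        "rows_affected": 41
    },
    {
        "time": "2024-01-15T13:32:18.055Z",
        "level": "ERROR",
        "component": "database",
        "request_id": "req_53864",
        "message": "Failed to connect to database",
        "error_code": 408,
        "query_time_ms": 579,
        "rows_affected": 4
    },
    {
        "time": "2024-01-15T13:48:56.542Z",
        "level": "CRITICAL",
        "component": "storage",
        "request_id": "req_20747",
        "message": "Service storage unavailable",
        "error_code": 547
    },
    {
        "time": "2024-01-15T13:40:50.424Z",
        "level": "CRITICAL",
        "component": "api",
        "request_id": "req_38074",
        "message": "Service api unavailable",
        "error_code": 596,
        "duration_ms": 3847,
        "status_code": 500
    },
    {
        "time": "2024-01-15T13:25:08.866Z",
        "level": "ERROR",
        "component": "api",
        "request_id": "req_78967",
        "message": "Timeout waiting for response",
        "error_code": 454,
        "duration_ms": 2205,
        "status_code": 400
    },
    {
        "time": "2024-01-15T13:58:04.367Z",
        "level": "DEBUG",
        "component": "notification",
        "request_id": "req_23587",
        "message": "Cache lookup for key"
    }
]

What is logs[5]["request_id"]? "req_23587"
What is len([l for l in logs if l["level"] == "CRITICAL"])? 2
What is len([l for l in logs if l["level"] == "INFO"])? 0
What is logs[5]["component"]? "notification"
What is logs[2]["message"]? "Service storage unavailable"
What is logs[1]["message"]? "Failed to connect to database"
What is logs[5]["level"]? "DEBUG"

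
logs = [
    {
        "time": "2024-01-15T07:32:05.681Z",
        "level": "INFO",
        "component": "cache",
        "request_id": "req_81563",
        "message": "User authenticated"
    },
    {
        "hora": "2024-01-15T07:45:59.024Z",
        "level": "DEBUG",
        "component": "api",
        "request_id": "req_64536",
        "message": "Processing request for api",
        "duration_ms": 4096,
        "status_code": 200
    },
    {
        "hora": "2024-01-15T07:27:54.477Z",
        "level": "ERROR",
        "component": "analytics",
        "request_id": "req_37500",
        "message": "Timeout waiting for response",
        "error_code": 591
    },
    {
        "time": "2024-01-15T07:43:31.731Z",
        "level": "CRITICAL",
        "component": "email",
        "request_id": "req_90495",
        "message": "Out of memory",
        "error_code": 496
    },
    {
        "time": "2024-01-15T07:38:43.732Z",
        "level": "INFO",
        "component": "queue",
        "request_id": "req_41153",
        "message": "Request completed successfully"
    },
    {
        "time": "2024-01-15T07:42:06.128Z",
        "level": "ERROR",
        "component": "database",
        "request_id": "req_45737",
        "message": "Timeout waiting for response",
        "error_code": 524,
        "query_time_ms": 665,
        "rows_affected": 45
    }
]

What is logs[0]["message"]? "User authenticated"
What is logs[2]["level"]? "ERROR"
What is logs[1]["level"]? "DEBUG"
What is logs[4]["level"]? "INFO"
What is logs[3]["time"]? "2024-01-15T07:43:31.731Z"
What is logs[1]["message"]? "Processing request for api"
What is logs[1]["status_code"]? 200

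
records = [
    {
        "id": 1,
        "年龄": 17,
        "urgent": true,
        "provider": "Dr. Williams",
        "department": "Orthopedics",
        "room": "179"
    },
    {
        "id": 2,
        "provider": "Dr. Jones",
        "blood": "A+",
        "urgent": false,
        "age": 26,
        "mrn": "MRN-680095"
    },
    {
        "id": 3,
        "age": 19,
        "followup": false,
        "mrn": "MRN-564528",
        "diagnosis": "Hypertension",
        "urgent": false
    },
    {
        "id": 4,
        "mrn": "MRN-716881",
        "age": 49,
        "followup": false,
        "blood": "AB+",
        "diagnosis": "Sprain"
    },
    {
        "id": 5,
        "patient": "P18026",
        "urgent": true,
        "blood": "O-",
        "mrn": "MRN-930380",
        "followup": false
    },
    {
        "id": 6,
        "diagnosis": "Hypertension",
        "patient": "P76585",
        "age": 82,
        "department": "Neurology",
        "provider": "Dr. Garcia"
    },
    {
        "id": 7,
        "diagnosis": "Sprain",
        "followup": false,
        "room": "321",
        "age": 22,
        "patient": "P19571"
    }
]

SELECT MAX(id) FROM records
7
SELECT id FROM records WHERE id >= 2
[2, 3, 4, 5, 6, 7]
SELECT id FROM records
[1, 2, 3, 4, 5, 6, 7]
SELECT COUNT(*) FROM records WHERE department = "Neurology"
1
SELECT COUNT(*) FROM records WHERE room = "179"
1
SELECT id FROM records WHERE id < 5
[1, 2, 3, 4]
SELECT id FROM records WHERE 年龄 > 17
[]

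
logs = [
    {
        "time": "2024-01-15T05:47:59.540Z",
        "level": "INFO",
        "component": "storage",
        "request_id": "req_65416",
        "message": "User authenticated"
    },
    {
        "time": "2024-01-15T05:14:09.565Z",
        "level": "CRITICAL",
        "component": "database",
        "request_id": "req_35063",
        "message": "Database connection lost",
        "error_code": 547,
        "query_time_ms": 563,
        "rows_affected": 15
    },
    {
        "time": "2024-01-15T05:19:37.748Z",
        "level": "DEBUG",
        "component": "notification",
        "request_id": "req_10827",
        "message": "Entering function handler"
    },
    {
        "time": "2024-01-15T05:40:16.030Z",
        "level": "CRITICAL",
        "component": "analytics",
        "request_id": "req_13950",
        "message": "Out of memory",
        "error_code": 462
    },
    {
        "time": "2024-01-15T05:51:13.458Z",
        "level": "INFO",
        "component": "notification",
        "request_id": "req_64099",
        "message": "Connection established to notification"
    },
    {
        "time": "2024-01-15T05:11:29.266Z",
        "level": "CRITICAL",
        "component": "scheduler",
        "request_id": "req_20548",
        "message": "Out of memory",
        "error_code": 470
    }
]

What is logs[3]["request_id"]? "req_13950"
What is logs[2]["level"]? "DEBUG"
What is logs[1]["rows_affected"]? 15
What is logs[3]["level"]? "CRITICAL"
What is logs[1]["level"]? "CRITICAL"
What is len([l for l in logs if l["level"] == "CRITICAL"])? 3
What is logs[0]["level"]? "INFO"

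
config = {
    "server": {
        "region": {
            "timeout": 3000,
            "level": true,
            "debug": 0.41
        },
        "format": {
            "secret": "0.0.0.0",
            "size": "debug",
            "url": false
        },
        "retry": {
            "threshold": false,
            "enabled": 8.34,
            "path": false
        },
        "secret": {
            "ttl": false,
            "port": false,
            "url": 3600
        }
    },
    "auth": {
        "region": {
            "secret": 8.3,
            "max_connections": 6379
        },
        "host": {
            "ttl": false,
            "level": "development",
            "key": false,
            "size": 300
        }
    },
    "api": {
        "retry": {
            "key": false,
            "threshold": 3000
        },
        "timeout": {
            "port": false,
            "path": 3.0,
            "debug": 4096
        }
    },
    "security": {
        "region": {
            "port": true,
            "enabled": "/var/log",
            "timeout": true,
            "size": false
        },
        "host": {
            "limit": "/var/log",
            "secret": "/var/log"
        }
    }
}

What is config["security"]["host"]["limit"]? "/var/log"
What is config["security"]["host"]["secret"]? "/var/log"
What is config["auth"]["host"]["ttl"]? False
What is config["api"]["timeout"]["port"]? False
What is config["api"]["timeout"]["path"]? 3.0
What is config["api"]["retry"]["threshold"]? 3000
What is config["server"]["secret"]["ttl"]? False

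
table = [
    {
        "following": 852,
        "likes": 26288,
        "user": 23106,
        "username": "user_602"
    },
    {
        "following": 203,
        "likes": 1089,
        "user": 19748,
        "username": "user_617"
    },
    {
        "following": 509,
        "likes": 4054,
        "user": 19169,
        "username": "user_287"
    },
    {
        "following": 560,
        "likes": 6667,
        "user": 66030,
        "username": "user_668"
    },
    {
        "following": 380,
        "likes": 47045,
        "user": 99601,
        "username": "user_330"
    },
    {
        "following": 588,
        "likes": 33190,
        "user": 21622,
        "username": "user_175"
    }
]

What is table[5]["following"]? 588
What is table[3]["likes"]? 6667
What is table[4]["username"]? "user_330"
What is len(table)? 6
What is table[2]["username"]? "user_287"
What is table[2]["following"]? 509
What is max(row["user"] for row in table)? 99601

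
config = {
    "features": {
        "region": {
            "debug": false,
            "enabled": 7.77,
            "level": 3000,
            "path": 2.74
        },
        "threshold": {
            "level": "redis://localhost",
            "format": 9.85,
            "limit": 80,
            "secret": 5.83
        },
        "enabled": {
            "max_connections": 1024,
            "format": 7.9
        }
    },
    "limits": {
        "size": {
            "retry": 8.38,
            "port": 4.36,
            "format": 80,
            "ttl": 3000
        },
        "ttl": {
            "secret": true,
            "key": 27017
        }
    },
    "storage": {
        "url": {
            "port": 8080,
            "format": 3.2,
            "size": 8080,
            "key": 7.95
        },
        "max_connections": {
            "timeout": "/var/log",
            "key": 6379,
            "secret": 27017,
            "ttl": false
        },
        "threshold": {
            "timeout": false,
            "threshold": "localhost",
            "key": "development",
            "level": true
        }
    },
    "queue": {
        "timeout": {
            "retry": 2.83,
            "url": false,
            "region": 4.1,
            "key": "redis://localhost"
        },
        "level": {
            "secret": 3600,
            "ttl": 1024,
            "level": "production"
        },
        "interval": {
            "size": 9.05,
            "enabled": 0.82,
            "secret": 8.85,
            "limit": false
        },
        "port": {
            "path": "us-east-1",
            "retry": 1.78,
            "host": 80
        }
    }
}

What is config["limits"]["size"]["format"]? 80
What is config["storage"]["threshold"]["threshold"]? "localhost"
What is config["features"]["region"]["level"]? 3000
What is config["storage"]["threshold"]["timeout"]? False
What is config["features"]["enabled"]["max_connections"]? 1024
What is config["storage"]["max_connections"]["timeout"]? "/var/log"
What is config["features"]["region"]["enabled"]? 7.77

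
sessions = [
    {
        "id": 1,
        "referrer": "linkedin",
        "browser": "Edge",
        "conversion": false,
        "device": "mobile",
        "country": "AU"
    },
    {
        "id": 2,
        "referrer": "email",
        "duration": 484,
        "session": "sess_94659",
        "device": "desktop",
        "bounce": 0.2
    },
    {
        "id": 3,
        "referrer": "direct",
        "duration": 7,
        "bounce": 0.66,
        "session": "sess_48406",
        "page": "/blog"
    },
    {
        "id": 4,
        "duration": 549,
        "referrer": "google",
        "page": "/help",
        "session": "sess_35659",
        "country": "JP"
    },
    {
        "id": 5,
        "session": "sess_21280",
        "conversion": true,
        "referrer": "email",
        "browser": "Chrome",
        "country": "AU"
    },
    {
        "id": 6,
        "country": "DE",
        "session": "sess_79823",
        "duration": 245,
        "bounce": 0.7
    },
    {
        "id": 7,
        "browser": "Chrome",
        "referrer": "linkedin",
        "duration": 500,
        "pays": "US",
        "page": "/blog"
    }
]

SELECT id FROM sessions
[1, 2, 3, 4, 5, 6, 7]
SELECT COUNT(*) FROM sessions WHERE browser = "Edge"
1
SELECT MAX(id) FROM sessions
7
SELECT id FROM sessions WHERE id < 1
[]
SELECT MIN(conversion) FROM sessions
False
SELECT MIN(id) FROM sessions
1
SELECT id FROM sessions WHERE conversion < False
[]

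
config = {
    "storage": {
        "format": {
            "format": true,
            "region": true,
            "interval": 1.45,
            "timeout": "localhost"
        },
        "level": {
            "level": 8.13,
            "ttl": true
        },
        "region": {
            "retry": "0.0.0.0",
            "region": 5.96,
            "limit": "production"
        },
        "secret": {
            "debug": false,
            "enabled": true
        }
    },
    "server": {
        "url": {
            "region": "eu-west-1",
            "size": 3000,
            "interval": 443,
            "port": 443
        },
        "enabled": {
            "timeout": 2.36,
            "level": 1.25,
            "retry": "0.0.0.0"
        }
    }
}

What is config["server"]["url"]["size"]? 3000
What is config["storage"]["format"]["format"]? True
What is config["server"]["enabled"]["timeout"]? 2.36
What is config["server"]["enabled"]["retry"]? "0.0.0.0"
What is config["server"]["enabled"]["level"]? 1.25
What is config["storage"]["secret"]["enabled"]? True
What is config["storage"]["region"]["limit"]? "production"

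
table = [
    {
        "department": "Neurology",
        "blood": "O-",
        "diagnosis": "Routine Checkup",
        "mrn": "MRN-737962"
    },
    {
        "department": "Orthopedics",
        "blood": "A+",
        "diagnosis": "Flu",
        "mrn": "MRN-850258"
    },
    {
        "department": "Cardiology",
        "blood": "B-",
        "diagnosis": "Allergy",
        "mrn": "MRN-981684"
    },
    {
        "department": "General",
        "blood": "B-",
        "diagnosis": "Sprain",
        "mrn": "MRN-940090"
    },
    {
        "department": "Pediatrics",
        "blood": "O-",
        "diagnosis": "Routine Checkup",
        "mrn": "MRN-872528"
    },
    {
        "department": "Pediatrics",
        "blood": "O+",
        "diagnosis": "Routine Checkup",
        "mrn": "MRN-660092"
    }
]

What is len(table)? 6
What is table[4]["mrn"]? "MRN-872528"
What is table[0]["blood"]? "O-"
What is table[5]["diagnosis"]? "Routine Checkup"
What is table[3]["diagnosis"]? "Sprain"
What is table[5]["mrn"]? "MRN-660092"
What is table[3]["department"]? "General"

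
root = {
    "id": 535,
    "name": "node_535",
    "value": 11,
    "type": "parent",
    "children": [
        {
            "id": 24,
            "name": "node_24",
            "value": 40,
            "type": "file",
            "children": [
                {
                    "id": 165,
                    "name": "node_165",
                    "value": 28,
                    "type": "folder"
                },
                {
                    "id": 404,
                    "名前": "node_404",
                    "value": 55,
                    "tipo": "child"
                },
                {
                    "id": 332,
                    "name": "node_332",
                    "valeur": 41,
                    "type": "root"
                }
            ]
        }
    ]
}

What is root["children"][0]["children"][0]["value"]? 28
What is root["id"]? 535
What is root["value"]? 11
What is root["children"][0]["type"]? "file"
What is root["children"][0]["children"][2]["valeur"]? 41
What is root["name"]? "node_535"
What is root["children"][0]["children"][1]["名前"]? "node_404"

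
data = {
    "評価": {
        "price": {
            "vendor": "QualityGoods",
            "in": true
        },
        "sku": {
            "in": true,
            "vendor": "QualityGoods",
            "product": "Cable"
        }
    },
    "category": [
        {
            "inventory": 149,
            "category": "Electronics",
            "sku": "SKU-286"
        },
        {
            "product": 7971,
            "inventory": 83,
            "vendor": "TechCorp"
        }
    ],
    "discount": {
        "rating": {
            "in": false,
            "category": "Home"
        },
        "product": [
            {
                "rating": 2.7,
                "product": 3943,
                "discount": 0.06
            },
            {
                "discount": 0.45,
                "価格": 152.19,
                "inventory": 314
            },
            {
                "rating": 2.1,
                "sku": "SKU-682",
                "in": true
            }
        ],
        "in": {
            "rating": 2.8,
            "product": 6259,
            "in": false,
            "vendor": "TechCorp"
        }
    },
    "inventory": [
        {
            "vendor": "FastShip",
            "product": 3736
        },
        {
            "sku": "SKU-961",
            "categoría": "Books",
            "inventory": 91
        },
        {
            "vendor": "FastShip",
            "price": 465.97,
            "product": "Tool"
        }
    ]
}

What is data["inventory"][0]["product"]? 3736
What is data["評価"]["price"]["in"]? True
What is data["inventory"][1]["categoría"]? "Books"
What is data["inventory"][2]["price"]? 465.97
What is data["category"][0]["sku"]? "SKU-286"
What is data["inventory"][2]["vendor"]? "FastShip"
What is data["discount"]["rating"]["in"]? False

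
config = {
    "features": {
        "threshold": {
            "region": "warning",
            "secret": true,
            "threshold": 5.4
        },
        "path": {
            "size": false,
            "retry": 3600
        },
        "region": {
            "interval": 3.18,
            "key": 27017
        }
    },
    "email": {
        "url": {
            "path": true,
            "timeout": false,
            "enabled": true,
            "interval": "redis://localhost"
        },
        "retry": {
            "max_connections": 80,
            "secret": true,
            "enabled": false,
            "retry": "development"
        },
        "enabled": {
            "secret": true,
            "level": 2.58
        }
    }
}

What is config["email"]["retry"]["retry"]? "development"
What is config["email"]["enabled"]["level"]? 2.58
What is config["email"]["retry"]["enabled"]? False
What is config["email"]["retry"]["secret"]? True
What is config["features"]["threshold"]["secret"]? True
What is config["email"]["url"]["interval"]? "redis://localhost"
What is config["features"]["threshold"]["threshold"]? 5.4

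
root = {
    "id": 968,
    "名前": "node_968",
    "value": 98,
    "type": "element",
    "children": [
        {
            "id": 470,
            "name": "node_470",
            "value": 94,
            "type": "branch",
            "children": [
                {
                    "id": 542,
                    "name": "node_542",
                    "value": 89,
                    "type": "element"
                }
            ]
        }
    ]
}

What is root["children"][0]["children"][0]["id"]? 542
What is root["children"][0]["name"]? "node_470"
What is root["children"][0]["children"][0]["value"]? 89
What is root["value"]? 98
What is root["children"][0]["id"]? 470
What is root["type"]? "element"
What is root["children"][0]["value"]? 94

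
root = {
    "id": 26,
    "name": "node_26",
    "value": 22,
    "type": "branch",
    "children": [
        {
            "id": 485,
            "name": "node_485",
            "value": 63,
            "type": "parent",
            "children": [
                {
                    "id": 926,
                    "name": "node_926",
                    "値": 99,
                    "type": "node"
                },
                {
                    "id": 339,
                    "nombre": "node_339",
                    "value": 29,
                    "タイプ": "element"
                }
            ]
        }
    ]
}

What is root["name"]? "node_26"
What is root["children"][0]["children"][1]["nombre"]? "node_339"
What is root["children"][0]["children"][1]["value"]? 29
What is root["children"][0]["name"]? "node_485"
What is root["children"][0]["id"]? 485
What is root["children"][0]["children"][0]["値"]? 99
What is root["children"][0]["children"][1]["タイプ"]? "element"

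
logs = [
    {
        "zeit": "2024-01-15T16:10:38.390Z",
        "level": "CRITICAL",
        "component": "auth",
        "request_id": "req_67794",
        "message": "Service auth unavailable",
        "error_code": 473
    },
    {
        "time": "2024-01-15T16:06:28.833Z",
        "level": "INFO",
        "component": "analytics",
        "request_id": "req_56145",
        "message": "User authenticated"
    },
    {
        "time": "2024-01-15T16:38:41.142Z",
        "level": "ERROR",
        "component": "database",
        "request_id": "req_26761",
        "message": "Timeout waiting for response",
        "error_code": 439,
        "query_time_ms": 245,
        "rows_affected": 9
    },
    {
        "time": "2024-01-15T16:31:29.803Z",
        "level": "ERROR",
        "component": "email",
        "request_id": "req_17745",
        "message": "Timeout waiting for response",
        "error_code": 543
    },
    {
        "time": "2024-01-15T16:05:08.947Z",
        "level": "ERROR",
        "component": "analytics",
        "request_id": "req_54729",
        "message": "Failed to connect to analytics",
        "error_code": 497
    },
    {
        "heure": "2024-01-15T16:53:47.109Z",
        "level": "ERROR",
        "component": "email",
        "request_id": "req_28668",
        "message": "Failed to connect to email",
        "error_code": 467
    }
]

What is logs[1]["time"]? "2024-01-15T16:06:28.833Z"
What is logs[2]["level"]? "ERROR"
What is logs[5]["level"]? "ERROR"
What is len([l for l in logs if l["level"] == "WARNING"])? 0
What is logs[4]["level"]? "ERROR"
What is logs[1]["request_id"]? "req_56145"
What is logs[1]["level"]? "INFO"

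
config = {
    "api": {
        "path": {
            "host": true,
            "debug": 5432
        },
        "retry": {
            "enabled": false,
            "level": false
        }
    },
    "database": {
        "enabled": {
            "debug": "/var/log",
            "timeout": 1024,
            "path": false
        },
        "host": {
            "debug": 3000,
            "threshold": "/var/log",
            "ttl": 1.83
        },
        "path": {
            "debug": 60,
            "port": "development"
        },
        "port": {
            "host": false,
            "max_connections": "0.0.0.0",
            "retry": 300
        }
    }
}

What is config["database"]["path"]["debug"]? 60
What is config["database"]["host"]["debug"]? 3000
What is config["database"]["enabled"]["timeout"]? 1024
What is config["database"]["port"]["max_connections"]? "0.0.0.0"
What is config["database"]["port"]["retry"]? 300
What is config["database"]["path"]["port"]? "development"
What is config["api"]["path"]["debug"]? 5432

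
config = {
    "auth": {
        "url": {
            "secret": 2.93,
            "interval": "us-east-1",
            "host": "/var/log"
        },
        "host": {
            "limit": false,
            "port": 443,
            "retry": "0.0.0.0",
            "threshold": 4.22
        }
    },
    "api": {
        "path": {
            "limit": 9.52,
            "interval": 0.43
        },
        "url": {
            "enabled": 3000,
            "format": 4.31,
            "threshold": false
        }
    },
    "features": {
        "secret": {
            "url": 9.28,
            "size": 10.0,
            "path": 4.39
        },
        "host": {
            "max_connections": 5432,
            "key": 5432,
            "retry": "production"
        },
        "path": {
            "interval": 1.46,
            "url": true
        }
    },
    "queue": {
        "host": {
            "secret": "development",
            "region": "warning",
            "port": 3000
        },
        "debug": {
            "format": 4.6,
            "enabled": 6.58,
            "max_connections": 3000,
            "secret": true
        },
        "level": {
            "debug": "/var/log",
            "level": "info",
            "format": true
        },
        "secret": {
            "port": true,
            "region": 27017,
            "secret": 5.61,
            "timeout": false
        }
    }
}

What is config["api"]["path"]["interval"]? 0.43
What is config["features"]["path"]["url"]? True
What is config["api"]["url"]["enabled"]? 3000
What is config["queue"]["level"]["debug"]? "/var/log"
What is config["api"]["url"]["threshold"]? False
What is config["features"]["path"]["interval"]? 1.46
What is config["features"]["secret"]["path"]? 4.39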